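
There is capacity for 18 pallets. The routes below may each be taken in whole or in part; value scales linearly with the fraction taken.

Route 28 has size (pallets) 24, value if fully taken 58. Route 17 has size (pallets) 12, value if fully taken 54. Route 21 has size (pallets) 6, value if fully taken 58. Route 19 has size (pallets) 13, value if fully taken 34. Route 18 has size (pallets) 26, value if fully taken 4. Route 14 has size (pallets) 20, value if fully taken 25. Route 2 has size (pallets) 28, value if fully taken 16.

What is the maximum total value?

Sort by value density: Route 21 58/6≈9.67, Route 17 54/12≈4.5, Route 19 34/13≈2.62, Route 28 58/24≈2.42, Route 14 25/20≈1.25, Route 2 16/28≈0.571, Route 18 4/26≈0.154.
Route 21: take in full, 6 pallets for value 58 ; 12 left.
All 12 pallets of Route 17 fit (value 54) ; 0 remain.
Total value = 112.

112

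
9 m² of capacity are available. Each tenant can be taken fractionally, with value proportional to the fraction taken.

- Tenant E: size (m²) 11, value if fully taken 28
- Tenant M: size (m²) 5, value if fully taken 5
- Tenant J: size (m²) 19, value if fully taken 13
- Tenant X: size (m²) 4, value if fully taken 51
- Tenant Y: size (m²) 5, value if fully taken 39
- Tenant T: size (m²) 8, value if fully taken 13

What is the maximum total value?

90

Best value per unit of size first: Tenant X 51/4≈12.8, Tenant Y 39/5≈7.8, Tenant E 28/11≈2.55, Tenant T 13/8≈1.62, Tenant M 5/5≈1, Tenant J 13/19≈0.684.
Tenant X: take in full, 4 m² for value 51 ; 5 left.
All 5 m² of Tenant Y fit (value 39) ; 0 remain.
Total value = 90.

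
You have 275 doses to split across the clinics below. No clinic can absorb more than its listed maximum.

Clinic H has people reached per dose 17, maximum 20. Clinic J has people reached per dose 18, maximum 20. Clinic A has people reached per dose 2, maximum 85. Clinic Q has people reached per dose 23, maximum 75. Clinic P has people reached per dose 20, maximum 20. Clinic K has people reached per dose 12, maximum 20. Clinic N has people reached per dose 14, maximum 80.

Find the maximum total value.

4265

Order the clinics by people reached per dose: Clinic Q 23 > Clinic P 20 > Clinic J 18 > Clinic H 17 > Clinic N 14 > Clinic K 12 > Clinic A 2.
Clinic Q takes 75 to reach its cap of 75 ; 200 left.
Give Clinic P 20 to hit its cap of 20 ; 180 left.
Clinic J: +20 to 20 (cap) ; 160 left.
Clinic H takes 20 to reach its cap of 20 ; 140 left.
Clinic N takes 80 to reach its cap of 80 ; 60 left.
Give Clinic K 20 to hit its cap of 20 ; 40 left.
Only 40 left; Clinic A takes them to reach 40.
Total = 17×20 + 18×20 + 2×40 + 23×75 + 20×20 + 12×20 + 14×80 = 4265.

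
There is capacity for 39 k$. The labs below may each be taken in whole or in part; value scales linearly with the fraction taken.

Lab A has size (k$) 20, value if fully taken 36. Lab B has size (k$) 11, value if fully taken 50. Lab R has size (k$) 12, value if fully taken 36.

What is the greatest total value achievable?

114.8

Sort by value density: Lab B 50/11≈4.55, Lab R 36/12≈3, Lab A 36/20≈1.8.
Lab B: take in full, 11 k$ for value 50 → 28 left.
All 12 k$ of Lab R fit (value 36) → 16 remain.
16 k$ left: a 16/20 share of Lab A gives 36×16/20 = 28.8.
Total value = 114.8.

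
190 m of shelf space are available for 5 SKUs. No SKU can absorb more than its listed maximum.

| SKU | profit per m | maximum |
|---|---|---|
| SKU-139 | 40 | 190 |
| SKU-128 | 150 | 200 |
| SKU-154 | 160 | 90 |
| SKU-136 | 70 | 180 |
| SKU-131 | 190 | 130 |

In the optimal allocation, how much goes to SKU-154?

Rank by profit per m: SKU-131 190 > SKU-154 160 > SKU-128 150 > SKU-136 70 > SKU-139 40.
SKU-131 takes 130 to reach its cap of 130 ; 60 left.
Only 60 left; SKU-154 takes them to reach 60.

60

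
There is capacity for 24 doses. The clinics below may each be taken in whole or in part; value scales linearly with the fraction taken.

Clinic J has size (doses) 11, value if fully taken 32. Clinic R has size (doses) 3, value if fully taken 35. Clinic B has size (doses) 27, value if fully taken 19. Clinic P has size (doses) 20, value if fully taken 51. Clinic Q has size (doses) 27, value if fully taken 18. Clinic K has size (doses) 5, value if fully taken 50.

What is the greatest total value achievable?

Rank by value-to-size ratio: Clinic R 35/3≈11.7, Clinic K 50/5≈10, Clinic J 32/11≈2.91, Clinic P 51/20≈2.55, Clinic B 19/27≈0.704, Clinic Q 18/27≈0.667.
All 3 doses of Clinic R fit (value 35) → 21 remain.
Clinic K: take in full, 5 doses for value 50 → 16 left.
Take all of Clinic J (11 doses, value 32) → 5 doses left.
Fill the last 5 doses with part of Clinic P: 5/20 of it earns 12.75.
Total value = 129.75.

129.75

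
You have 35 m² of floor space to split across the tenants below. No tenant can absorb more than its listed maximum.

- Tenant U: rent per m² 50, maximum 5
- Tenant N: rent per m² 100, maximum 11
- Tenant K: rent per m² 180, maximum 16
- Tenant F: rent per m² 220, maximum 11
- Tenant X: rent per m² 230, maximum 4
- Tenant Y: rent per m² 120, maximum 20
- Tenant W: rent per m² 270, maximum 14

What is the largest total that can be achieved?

Rank by rent per m²: Tenant W 270 > Tenant X 230 > Tenant F 220 > Tenant K 180 > Tenant Y 120 > Tenant N 100 > Tenant U 50.
Tenant W takes 14 to reach its cap of 14 → 21 left.
Give Tenant X 4 to hit its cap of 4 → 17 left.
Tenant F takes 11 to reach its cap of 11 → 6 left.
Only 6 left; Tenant K takes them to reach 6.
Total = 180×6 + 220×11 + 230×4 + 270×14 = 8200.

8200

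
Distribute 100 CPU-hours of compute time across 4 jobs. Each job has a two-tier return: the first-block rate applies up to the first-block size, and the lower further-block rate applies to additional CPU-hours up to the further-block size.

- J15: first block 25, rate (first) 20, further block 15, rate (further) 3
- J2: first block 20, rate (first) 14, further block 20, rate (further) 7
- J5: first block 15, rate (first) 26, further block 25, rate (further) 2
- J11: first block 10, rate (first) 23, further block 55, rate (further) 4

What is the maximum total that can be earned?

1580

Order all 8 blocks by rate: J5/tier1 26 > J11/tier1 23 > J15/tier1 20 > J2/tier1 14 > J2/tier2 7 > J11/tier2 4 > J15/tier2 3 > J5/tier2 2.
Fill J5 tier1 block (15 at 26) — 85 left.
J11/tier1 (23): +10 — 75 left.
Fill J15 tier1 block (25 at 20) — 50 left.
Fill J2 tier1 block (20 at 14) — 30 left.
Fill J2 tier2 block (20 at 7) — 10 left.
J11 tier2 at 4: only 10 left, fill 10.
Total = 26×15 + 23×10 + 20×25 + 14×20 + 7×20 + 4×10 = 1580.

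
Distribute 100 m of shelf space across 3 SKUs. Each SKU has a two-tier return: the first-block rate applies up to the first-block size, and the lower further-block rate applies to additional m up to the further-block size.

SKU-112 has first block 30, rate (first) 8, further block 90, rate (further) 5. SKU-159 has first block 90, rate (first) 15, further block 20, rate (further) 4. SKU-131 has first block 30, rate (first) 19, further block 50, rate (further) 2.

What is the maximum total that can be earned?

1620

Order all 6 blocks by rate: SKU-131/tier1 19 > SKU-159/tier1 15 > SKU-112/tier1 8 > SKU-112/tier2 5 > SKU-159/tier2 4 > SKU-131/tier2 2.
SKU-131 tier1 at 19: fill all 30 — 70 left.
70 remain; put them into SKU-159 tier1 at 15.
Total = 19×30 + 15×70 = 1620.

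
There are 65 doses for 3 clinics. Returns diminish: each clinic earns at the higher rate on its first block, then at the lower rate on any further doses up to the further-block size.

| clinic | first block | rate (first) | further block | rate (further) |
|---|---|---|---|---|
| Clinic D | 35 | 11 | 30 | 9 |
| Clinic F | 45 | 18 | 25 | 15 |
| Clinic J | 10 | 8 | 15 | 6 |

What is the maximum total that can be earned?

1110

Rank every tier by rate: Clinic F/tier1 18 > Clinic F/tier2 15 > Clinic D/tier1 11 > Clinic D/tier2 9 > Clinic J/tier1 8 > Clinic J/tier2 6.
Fill Clinic F tier1 block (45 at 18) → 20 left.
Clinic F tier2 at 15: only 20 left, fill 20.
Total = 18×45 + 15×20 = 1110.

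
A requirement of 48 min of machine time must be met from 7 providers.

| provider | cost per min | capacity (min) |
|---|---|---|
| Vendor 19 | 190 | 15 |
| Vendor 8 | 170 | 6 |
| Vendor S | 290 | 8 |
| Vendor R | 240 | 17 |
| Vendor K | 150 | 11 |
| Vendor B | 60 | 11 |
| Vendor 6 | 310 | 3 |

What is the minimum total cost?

Fill from the cheapest provider first.
Take 11 from Vendor B at 60 — need 37 more.
Take 11 from Vendor K at 150 — need 26 more.
Vendor 8 (170): use full 6 — 20 min to go.
Take 15 from Vendor 19 at 190 — need 5 more.
Vendor R (240): take the remaining 5 — done.
Vendor S, Vendor 6: unused.
Cost = 11×60 + 11×150 + 6×170 + 15×190 + 5×240 = 7380.

7380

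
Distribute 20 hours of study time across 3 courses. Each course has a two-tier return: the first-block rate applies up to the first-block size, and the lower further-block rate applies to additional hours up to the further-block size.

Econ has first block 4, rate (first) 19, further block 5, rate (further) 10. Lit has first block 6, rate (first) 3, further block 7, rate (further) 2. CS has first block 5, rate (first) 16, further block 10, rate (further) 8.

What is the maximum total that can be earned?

Rank every tier by rate: Econ/tier1 19 > CS/tier1 16 > Econ/tier2 10 > CS/tier2 8 > Lit/tier1 3 > Lit/tier2 2.
Econ tier1 at 19: fill all 4 ; 16 left.
Fill CS tier1 block (5 at 16) ; 11 left.
Econ tier2 at 10: fill all 5 ; 6 left.
CS/tier2: +6 of 10 at 8; pool empty.
Total = 19×4 + 16×5 + 10×5 + 8×6 = 254.

254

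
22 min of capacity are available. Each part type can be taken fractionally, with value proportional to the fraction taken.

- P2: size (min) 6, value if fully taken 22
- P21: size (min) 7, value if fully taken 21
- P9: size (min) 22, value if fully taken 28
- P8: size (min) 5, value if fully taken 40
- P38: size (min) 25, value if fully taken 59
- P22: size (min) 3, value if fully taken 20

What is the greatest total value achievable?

Best value per unit of size first: P8 40/5≈8, P22 20/3≈6.67, P2 22/6≈3.67, P21 21/7≈3, P38 59/25≈2.36, P9 28/22≈1.27.
All 5 min of P8 fit (value 40) — 17 remain.
Take all of P22 (3 min, value 20) — 14 min left.
Take all of P2 (6 min, value 22) — 8 min left.
P21: take in full, 7 min for value 21 — 1 left.
1 min left: a 1/25 share of P38 gives 59×1/25 = 2.36.
Total value = 105.36.

105.36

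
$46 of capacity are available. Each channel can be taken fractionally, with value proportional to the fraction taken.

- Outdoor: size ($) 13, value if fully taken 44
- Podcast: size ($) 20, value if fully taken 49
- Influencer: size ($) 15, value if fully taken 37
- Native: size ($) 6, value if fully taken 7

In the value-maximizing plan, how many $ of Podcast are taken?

18

Rank by value-to-size ratio: Outdoor 44/13≈3.38, Influencer 37/15≈2.47, Podcast 49/20≈2.45, Native 7/6≈1.17.
Take all of Outdoor (13 $, value 44) — 33 $ left.
Influencer: take in full, 15 $ for value 37 — 18 left.
18 $ left: a 18/20 share of Podcast gives 49×18/20 = 44.1.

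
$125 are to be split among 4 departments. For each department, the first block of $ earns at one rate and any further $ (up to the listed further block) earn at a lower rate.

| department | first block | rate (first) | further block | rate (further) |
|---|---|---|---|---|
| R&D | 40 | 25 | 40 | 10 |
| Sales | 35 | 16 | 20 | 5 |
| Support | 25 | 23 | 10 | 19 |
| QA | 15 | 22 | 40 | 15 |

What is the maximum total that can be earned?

Order all 8 blocks by rate: R&D/T1 25 > Support/T1 23 > QA/T1 22 > Support/T2 19 > Sales/T1 16 > QA/T2 15 > R&D/T2 10 > Sales/T2 5.
Fill R&D T1 block (40 at 25) ; 85 left.
Support/T1 (23): +25 ; 60 left.
QA T1 at 22: fill all 15 ; 45 left.
Support T2 at 19: fill all 10 ; 35 left.
Fill Sales T1 block (35 at 16) ; 0 left.
Total = 25×40 + 23×25 + 22×15 + 19×10 + 16×35 = 2655.

2655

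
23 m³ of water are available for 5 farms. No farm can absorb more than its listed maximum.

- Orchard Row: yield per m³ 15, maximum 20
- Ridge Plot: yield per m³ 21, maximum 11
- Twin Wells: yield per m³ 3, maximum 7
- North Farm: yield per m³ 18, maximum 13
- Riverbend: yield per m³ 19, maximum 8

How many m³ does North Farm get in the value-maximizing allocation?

4

Rank by yield per m³: Ridge Plot 21 > Riverbend 19 > North Farm 18 > Orchard Row 15 > Twin Wells 3.
Ridge Plot takes 11 to reach its cap of 11 ; 12 left.
Riverbend takes 8 to reach its cap of 8 ; 4 left.
Only 4 left; North Farm takes them to reach 4.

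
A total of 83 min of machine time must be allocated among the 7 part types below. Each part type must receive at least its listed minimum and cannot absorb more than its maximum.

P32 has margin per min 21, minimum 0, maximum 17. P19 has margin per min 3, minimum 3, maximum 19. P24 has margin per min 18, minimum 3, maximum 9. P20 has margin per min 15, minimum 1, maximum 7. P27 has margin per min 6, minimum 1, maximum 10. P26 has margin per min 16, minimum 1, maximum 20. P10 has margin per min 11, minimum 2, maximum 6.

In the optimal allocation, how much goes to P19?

Meeting every minimum uses 0+3+3+1+1+1+2 = 11 min, leaving 72.
Rank by margin per min: P32 21 > P24 18 > P26 16 > P20 15 > P10 11 > P27 6 > P19 3.
Give P32 17 more to hit its cap of 17 — 55 left.
P24 takes 6 more to reach its cap of 9 — 49 left.
Give P26 19 more to hit its cap of 20 — 30 left.
P20 takes 6 more to reach its cap of 7 — 24 left.
P10: +4 to 6 (cap) — 20 left.
P27: +9 to 10 (cap) — 11 left.
P19 has room for 16 more but only 11 remain, so it gets 14.

14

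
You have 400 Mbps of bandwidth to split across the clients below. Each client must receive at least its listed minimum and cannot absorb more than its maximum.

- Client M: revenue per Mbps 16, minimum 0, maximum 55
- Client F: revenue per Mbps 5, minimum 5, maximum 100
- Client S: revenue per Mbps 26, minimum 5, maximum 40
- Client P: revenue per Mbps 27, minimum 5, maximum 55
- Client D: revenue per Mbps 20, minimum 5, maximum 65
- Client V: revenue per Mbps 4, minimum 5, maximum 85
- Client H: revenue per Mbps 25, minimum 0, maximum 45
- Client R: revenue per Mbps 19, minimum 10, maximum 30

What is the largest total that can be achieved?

Meeting every minimum uses 0+5+5+5+5+5+0+10 = 35 Mbps, leaving 365.
Highest revenue per Mbps first: Client P 27 > Client S 26 > Client H 25 > Client D 20 > Client R 19 > Client M 16 > Client F 5 > Client V 4.
Client P: +50 to 55 (cap) — 315 left.
Give Client S 35 more to hit its cap of 40 — 280 left.
Client H: +45 to 45 (cap) — 235 left.
Client D takes 60 more to reach its cap of 65 — 175 left.
Client R takes 20 more to reach its cap of 30 — 155 left.
Client M: +55 to 55 (cap) — 100 left.
Client F takes 95 more to reach its cap of 100 — 5 left.
Client V has room for 80 more but only 5 remain, so it gets 10.
Total = 16×55 + 5×100 + 26×40 + 27×55 + 20×65 + 4×10 + 25×45 + 19×30 = 6940.

6940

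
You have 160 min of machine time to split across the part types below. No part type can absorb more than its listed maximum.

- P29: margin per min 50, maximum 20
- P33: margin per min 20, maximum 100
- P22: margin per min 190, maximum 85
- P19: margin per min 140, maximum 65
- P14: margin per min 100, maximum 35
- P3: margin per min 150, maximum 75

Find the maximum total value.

27400

Rank by margin per min: P22 190 > P3 150 > P19 140 > P14 100 > P29 50 > P33 20.
P22: +85 to 85 (cap) → 75 left.
P3 takes 75 to reach its cap of 75 → 0 left.
Total = 190×85 + 150×75 = 27400.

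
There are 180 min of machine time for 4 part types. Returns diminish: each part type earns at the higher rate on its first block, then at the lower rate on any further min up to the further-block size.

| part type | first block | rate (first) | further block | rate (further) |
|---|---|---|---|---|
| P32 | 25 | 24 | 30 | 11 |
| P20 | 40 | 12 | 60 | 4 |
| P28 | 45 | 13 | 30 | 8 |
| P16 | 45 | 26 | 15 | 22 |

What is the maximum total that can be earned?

Order all 8 blocks by rate: P16/T1 26 > P32/T1 24 > P16/T2 22 > P28/T1 13 > P20/T1 12 > P32/T2 11 > P28/T2 8 > P20/T2 4.
Fill P16 T1 block (45 at 26) → 135 left.
Fill P32 T1 block (25 at 24) → 110 left.
P16/T2 (22): +15 → 95 left.
P28 T1 at 13: fill all 45 → 50 left.
P20 T1 at 12: fill all 40 → 10 left.
P32/T2: +10 of 30 at 11; pool empty.
Total = 26×45 + 24×25 + 22×15 + 13×45 + 12×40 + 11×10 = 3275.

3275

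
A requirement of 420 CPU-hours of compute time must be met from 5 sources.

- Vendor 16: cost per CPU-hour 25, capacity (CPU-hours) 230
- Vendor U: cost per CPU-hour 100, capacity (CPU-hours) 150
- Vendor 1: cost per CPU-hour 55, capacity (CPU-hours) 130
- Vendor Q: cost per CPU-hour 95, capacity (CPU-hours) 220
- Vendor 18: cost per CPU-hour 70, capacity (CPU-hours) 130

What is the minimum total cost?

17100

Cheapest first:
Vendor 16 (25): use full 230 — 190 CPU-hours to go.
Take 130 from Vendor 1 at 55 — need 60 more.
Vendor 18 (70): take the remaining 60 — done.
Vendor Q, Vendor U: unused.
Cost = 230×25 + 130×55 + 60×70 = 17100.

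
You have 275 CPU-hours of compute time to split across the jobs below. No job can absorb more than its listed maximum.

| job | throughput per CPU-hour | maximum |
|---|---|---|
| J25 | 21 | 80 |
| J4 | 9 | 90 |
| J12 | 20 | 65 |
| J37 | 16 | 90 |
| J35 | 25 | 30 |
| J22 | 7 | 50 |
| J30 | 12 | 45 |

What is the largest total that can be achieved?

Order the jobs by throughput per CPU-hour: J35 25 > J25 21 > J12 20 > J37 16 > J30 12 > J4 9 > J22 7.
J35 takes 30 to reach its cap of 30 ; 245 left.
J25 takes 80 to reach its cap of 80 ; 165 left.
Give J12 65 to hit its cap of 65 ; 100 left.
Give J37 90 to hit its cap of 90 ; 10 left.
J30: +10 (room for 45) → 10. Pool exhausted.
Total = 21×80 + 20×65 + 16×90 + 25×30 + 12×10 = 5290.

5290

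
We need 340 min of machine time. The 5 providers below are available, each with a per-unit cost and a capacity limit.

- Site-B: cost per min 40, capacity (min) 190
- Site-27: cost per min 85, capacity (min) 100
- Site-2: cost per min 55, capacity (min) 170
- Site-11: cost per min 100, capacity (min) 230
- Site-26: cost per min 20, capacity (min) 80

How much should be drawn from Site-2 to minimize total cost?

70

Cheapest first:
Take 80 from Site-26 at 20 — need 260 more.
Site-B at 40: take all 190 min — 70 still needed.
Site-2 at 55: take 70 of its 170 — requirement met.
Site-27, Site-11: unused.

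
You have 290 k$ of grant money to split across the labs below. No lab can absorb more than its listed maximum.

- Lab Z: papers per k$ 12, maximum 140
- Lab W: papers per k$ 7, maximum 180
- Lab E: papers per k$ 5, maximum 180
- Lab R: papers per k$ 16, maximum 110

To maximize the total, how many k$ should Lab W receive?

Rank by papers per k$: Lab R 16 > Lab Z 12 > Lab W 7 > Lab E 5.
Give Lab R 110 to hit its cap of 110 ; 180 left.
Give Lab Z 140 to hit its cap of 140 ; 40 left.
Only 40 left; Lab W takes them to reach 40.

40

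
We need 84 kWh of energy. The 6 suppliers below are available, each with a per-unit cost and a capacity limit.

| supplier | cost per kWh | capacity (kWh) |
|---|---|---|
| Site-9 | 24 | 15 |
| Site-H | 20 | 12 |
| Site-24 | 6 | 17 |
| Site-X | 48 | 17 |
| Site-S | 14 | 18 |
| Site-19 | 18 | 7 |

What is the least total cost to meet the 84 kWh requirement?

1800

Fill from the cheapest supplier first.
Site-24 (6): use full 17 ; 67 kWh to go.
Take 18 from Site-S at 14 ; need 49 more.
Take 7 from Site-19 at 18 ; need 42 more.
Site-H at 20: take all 12 kWh ; 30 still needed.
Take 15 from Site-9 at 24 ; need 15 more.
Site-X at 48: take 15 of its 17 ; requirement met.
Cost = 17×6 + 18×14 + 7×18 + 12×20 + 15×24 + 15×48 = 1800.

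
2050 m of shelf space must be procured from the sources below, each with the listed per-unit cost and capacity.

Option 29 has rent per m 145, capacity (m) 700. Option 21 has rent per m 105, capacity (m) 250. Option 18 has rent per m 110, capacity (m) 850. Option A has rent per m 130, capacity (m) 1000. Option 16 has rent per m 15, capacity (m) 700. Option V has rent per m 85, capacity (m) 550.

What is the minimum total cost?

144000

Fill from the cheapest source first.
Option 16 at 15: take all 700 m — 1350 still needed.
Option V (85): use full 550 — 800 m to go.
Option 21 (105): use full 250 — 550 m to go.
Take 550 from Option 18 at 110 to finish.
Option A, Option 29: unused.
Cost = 700×15 + 550×85 + 250×105 + 550×110 = 144000.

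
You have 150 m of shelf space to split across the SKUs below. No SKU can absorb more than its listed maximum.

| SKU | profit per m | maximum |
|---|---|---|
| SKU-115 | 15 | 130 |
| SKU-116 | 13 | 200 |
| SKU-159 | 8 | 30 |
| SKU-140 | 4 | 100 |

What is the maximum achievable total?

Rank by profit per m: SKU-115 15 > SKU-116 13 > SKU-159 8 > SKU-140 4.
SKU-115 takes 130 to reach its cap of 130 → 20 left.
SKU-116 has room for 200 but only 20 remain, so it gets 20.
Total = 15×130 + 13×20 = 2210.

2210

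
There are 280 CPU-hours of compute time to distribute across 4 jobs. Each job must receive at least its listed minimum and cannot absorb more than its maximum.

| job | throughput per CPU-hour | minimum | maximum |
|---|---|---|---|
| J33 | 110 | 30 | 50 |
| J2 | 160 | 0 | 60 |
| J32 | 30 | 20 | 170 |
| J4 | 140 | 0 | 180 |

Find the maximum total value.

37300

Meeting every minimum uses 30+0+20+0 = 50 CPU-hours, leaving 230.
Highest throughput per CPU-hour first: J2 160 > J4 140 > J33 110 > J32 30.
J2: +60 to 60 (cap) → 170 left.
Only 170 left; J4 takes them to reach 170.
Total = 110×30 + 160×60 + 30×20 + 140×170 = 37300.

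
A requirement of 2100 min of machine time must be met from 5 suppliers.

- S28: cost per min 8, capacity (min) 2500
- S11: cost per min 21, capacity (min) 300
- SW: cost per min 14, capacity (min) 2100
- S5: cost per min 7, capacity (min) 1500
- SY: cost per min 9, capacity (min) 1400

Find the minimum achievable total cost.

15300

Cheapest first:
S5 (7): use full 1500 → 600 min to go.
S28 (8): take the remaining 600 → done.
SY, SW, S11: unused.
Cost = 1500×7 + 600×8 = 15300.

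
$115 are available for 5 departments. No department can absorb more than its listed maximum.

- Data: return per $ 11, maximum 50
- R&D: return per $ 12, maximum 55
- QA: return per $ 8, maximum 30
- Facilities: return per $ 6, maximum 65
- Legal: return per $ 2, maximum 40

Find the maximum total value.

Highest return per $ first: R&D 12 > Data 11 > QA 8 > Facilities 6 > Legal 2.
R&D: +55 to 55 (cap) → 60 left.
Data takes 50 to reach its cap of 50 → 10 left.
QA has room for 30 but only 10 remain, so it gets 10.
Total = 11×50 + 12×55 + 8×10 = 1290.

1290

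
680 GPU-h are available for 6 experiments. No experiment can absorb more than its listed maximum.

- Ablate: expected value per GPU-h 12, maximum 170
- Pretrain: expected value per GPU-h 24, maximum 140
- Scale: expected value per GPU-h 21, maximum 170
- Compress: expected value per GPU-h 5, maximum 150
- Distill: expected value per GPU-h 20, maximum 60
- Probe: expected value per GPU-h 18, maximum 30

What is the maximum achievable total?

Order the experiments by expected value per GPU-h: Pretrain 24 > Scale 21 > Distill 20 > Probe 18 > Ablate 12 > Compress 5.
Pretrain: +140 to 140 (cap) — 540 left.
Give Scale 170 to hit its cap of 170 — 370 left.
Give Distill 60 to hit its cap of 60 — 310 left.
Give Probe 30 to hit its cap of 30 — 280 left.
Give Ablate 170 to hit its cap of 170 — 110 left.
Compress: +110 (room for 150) → 110. Pool exhausted.
Total = 12×170 + 24×140 + 21×170 + 5×110 + 20×60 + 18×30 = 11260.

11260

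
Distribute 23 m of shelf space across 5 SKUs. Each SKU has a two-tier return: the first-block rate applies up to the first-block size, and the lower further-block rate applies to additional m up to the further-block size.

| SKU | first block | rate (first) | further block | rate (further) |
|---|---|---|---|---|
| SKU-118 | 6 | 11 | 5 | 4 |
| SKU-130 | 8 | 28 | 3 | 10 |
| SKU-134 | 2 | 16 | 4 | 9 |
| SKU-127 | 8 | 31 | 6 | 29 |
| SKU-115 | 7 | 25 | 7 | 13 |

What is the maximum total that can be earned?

671

Order all 10 blocks by rate: SKU-127/first 31 > SKU-127/second 29 > SKU-130/first 28 > SKU-115/first 25 > SKU-134/first 16 > SKU-115/second 13 > SKU-118/first 11 > SKU-130/second 10 > SKU-134/second 9 > SKU-118/second 4.
Fill SKU-127 first block (8 at 31) — 15 left.
Fill SKU-127 second block (6 at 29) — 9 left.
SKU-130/first (28): +8 — 1 left.
SKU-115/first: +1 of 7 at 25; pool empty.
Total = 31×8 + 29×6 + 28×8 + 25×1 = 671.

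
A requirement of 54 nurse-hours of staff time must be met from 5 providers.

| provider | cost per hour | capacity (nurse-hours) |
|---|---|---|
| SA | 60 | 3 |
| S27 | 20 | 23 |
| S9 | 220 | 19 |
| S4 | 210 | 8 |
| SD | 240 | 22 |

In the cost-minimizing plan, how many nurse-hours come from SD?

1

Use providers in increasing cost order.
Take 23 from S27 at 20 → need 31 more.
SA (60): use full 3 → 28 nurse-hours to go.
S4 (210): use full 8 → 20 nurse-hours to go.
Take 19 from S9 at 220 → need 1 more.
SD (240): take the remaining 1 → done.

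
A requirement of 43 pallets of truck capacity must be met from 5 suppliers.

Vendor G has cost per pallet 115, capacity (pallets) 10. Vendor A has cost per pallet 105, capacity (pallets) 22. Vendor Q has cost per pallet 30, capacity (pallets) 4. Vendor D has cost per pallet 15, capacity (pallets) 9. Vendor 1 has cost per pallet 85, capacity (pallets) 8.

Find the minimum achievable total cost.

3245

Use suppliers in increasing cost order.
Vendor D (15): use full 9 → 34 pallets to go.
Take 4 from Vendor Q at 30 → need 30 more.
Vendor 1 at 85: take all 8 pallets → 22 still needed.
Take 22 from Vendor A at 105 → need 0 more.
Vendor G: unused.
Cost = 9×15 + 4×30 + 8×85 + 22×105 = 3245.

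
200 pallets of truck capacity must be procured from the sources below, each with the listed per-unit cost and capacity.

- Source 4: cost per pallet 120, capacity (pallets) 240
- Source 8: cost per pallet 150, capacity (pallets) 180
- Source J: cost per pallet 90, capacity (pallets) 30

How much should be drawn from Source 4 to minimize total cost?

170

Fill from the cheapest source first.
Take 30 from Source J at 90 ; need 170 more.
Take 170 from Source 4 at 120 to finish.
Source 8: unused.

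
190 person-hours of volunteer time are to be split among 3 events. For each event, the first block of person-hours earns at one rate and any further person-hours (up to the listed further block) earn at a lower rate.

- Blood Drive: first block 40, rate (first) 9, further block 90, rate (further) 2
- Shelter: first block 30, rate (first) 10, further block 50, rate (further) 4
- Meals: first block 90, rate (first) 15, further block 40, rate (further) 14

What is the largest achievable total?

Treat each block as its own option and order by rate: Meals/first 15 > Meals/second 14 > Shelter/first 10 > Blood Drive/first 9 > Shelter/second 4 > Blood Drive/second 2.
Meals first at 15: fill all 90 → 100 left.
Meals second at 14: fill all 40 → 60 left.
Shelter/first (10): +30 → 30 left.
Blood Drive/first: +30 of 40 at 9; pool empty.
Total = 15×90 + 14×40 + 10×30 + 9×30 = 2480.

2480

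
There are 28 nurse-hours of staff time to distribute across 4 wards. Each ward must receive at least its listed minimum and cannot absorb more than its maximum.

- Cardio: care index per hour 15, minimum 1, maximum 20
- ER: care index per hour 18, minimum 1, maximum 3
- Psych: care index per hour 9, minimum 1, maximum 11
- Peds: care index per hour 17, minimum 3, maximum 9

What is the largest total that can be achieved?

Meeting every minimum uses 1+1+1+3 = 6 nurse-hours, leaving 22.
Order the wards by care index per hour: ER 18 > Peds 17 > Cardio 15 > Psych 9.
ER: +2 to 3 (cap) — 20 left.
Give Peds 6 more to hit its cap of 9 — 14 left.
Only 14 left; Cardio takes them to reach 15.
Total = 15×15 + 18×3 + 9×1 + 17×9 = 441.

441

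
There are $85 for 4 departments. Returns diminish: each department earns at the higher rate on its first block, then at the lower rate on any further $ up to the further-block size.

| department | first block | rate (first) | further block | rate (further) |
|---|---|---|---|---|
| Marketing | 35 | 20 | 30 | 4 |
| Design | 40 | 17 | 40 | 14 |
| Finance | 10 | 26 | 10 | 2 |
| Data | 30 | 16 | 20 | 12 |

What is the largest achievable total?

1640

Order all 8 blocks by rate: Finance/T1 26 > Marketing/T1 20 > Design/T1 17 > Data/T1 16 > Design/T2 14 > Data/T2 12 > Marketing/T2 4 > Finance/T2 2.
Finance T1 at 26: fill all 10 → 75 left.
Marketing/T1 (20): +35 → 40 left.
Fill Design T1 block (40 at 17) → 0 left.
Total = 26×10 + 20×35 + 17×40 = 1640.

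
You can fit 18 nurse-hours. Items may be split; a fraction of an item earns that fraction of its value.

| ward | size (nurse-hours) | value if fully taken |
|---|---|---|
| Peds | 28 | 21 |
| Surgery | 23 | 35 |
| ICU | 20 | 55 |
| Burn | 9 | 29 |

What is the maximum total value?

Rank by value-to-size ratio: Burn 29/9≈3.22, ICU 55/20≈2.75, Surgery 35/23≈1.52, Peds 21/28≈0.75.
Take all of Burn (9 nurse-hours, value 29) → 9 nurse-hours left.
Fill the last 9 nurse-hours with part of ICU: 9/20 of it earns 24.75.
Total value = 53.75.

53.75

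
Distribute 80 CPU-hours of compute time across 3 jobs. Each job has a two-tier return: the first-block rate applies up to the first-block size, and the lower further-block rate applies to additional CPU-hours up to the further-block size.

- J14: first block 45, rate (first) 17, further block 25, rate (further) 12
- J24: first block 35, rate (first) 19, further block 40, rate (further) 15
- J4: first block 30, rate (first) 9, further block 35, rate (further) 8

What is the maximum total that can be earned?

Treat each block as its own option and order by rate: J24/tier1 19 > J14/tier1 17 > J24/tier2 15 > J14/tier2 12 > J4/tier1 9 > J4/tier2 8.
Fill J24 tier1 block (35 at 19) ; 45 left.
Fill J14 tier1 block (45 at 17) ; 0 left.
Total = 19×35 + 17×45 = 1430.

1430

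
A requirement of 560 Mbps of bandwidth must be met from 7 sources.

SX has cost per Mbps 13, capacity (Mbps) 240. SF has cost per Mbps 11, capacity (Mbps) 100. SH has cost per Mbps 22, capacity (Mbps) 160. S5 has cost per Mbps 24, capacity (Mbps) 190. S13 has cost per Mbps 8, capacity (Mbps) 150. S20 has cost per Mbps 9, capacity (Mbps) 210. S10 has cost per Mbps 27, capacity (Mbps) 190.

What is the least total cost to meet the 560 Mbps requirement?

Cheapest first:
Take 150 from S13 at 8 — need 410 more.
Take 210 from S20 at 9 — need 200 more.
SF (11): use full 100 — 100 Mbps to go.
Take 100 from SX at 13 to finish.
SH, S5, S10: unused.
Cost = 150×8 + 210×9 + 100×11 + 100×13 = 5490.

5490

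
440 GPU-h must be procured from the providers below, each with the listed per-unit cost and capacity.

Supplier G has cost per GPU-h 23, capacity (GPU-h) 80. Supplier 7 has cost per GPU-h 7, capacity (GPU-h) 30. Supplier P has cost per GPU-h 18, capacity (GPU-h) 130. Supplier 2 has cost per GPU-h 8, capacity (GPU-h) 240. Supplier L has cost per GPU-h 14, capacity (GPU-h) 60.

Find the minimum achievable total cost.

Cheapest first:
Supplier 7 (7): use full 30 → 410 GPU-h to go.
Take 240 from Supplier 2 at 8 → need 170 more.
Supplier L (14): use full 60 → 110 GPU-h to go.
Supplier P at 18: take 110 of its 130 → requirement met.
Supplier G: unused.
Cost = 30×7 + 240×8 + 60×14 + 110×18 = 4950.

4950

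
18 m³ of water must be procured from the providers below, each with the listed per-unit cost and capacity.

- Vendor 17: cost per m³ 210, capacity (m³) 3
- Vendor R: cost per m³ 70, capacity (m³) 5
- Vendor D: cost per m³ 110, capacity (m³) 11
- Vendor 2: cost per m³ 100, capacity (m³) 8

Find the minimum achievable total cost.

1700

Fill from the cheapest provider first.
Vendor R (70): use full 5 ; 13 m³ to go.
Vendor 2 (100): use full 8 ; 5 m³ to go.
Vendor D at 110: take 5 of its 11 ; requirement met.
Vendor 17: unused.
Cost = 5×70 + 8×100 + 5×110 = 1700.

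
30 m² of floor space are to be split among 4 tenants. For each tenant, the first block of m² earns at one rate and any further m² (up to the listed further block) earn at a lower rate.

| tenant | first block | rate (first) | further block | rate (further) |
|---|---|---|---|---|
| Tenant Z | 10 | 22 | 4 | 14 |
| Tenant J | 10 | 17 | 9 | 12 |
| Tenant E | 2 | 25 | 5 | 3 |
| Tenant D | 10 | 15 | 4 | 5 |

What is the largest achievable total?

Order all 8 blocks by rate: Tenant E/T1 25 > Tenant Z/T1 22 > Tenant J/T1 17 > Tenant D/T1 15 > Tenant Z/T2 14 > Tenant J/T2 12 > Tenant D/T2 5 > Tenant E/T2 3.
Tenant E/T1 (25): +2 ; 28 left.
Tenant Z T1 at 22: fill all 10 ; 18 left.
Tenant J/T1 (17): +10 ; 8 left.
Tenant D T1 at 15: only 8 left, fill 8.
Total = 25×2 + 22×10 + 17×10 + 15×8 = 560.

560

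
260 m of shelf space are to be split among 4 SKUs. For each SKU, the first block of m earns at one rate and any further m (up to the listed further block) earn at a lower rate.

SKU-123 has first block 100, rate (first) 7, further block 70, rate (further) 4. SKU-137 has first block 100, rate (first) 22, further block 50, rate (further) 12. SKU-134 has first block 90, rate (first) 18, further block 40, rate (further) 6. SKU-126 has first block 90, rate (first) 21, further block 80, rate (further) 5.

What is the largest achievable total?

5350

Treat each block as its own option and order by rate: SKU-137/T1 22 > SKU-126/T1 21 > SKU-134/T1 18 > SKU-137/T2 12 > SKU-123/T1 7 > SKU-134/T2 6 > SKU-126/T2 5 > SKU-123/T2 4.
Fill SKU-137 T1 block (100 at 22) — 160 left.
SKU-126 T1 at 21: fill all 90 — 70 left.
SKU-134/T1: +70 of 90 at 18; pool empty.
Total = 22×100 + 21×90 + 18×70 = 5350.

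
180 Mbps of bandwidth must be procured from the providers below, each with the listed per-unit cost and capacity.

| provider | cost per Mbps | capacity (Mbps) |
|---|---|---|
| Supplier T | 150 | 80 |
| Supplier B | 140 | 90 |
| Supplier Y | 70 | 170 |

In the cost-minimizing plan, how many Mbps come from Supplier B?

10

Fill from the cheapest provider first.
Take 170 from Supplier Y at 70 ; need 10 more.
Take 10 from Supplier B at 140 to finish.
Supplier T: unused.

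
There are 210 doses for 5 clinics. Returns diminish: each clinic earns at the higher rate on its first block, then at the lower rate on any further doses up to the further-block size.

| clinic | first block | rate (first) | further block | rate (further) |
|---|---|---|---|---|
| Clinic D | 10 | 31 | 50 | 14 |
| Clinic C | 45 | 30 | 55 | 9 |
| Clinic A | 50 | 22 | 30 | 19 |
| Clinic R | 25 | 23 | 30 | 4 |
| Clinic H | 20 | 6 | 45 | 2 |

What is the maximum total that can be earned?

Rank every tier by rate: Clinic D/tier1 31 > Clinic C/tier1 30 > Clinic R/tier1 23 > Clinic A/tier1 22 > Clinic A/tier2 19 > Clinic D/tier2 14 > Clinic C/tier2 9 > Clinic H/tier1 6 > Clinic R/tier2 4 > Clinic H/tier2 2.
Clinic D tier1 at 31: fill all 10 → 200 left.
Clinic C/tier1 (30): +45 → 155 left.
Clinic R tier1 at 23: fill all 25 → 130 left.
Clinic A tier1 at 22: fill all 50 → 80 left.
Clinic A tier2 at 19: fill all 30 → 50 left.
Clinic D/tier2 (14): +50 → 0 left.
Total = 31×10 + 30×45 + 23×25 + 22×50 + 19×30 + 14×50 = 4605.

4605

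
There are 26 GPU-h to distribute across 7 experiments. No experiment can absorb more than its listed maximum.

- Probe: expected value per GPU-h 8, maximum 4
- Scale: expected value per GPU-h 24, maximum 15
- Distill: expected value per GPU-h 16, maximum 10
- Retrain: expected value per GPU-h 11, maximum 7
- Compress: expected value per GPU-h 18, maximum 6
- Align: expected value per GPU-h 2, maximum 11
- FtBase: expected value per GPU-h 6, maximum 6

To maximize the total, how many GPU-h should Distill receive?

Highest expected value per GPU-h first: Scale 24 > Compress 18 > Distill 16 > Retrain 11 > Probe 8 > FtBase 6 > Align 2.
Give Scale 15 to hit its cap of 15 — 11 left.
Compress: +6 to 6 (cap) — 5 left.
Distill: +5 (room for 10) → 5. Pool exhausted.

5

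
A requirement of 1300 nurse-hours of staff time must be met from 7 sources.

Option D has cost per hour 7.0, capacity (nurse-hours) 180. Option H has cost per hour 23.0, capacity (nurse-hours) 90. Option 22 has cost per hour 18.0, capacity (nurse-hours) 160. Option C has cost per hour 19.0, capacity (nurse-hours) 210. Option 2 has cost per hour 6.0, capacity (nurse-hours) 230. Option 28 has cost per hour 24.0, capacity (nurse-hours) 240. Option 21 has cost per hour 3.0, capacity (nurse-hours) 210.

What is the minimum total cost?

Cheapest first:
Option 21 (3.0): use full 210 — 1090 nurse-hours to go.
Option 2 (6.0): use full 230 — 860 nurse-hours to go.
Take 180 from Option D at 7.0 — need 680 more.
Option 22 at 18.0: take all 160 nurse-hours — 520 still needed.
Option C (19.0): use full 210 — 310 nurse-hours to go.
Option H at 23.0: take all 90 nurse-hours — 220 still needed.
Take 220 from Option 28 at 24.0 to finish.
Cost = 210×3.0 + 230×6.0 + 180×7.0 + 160×18.0 + 210×19.0 + 90×23.0 + 220×24.0 = 17490.

17490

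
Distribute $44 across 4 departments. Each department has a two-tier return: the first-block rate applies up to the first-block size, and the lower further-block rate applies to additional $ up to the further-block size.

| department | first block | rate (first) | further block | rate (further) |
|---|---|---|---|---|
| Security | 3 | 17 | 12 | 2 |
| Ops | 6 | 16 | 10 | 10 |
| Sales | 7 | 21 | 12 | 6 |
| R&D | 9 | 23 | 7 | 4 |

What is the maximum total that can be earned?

655

Treat each block as its own option and order by rate: R&D/tier1 23 > Sales/tier1 21 > Security/tier1 17 > Ops/tier1 16 > Ops/tier2 10 > Sales/tier2 6 > R&D/tier2 4 > Security/tier2 2.
R&D tier1 at 23: fill all 9 ; 35 left.
Sales/tier1 (21): +7 ; 28 left.
Security tier1 at 17: fill all 3 ; 25 left.
Fill Ops tier1 block (6 at 16) ; 19 left.
Ops/tier2 (10): +10 ; 9 left.
9 remain; put them into Sales tier2 at 6.
Total = 23×9 + 21×7 + 17×3 + 16×6 + 10×10 + 6×9 = 655.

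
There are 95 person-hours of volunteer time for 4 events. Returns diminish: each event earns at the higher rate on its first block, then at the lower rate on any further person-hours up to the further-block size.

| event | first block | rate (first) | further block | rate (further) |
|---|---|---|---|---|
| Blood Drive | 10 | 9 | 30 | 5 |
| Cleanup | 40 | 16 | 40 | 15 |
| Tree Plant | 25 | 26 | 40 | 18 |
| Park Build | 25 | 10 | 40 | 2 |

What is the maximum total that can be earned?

Order all 8 blocks by rate: Tree Plant/tier1 26 > Tree Plant/tier2 18 > Cleanup/tier1 16 > Cleanup/tier2 15 > Park Build/tier1 10 > Blood Drive/tier1 9 > Blood Drive/tier2 5 > Park Build/tier2 2.
Tree Plant tier1 at 26: fill all 25 — 70 left.
Fill Tree Plant tier2 block (40 at 18) — 30 left.
30 remain; put them into Cleanup tier1 at 16.
Total = 26×25 + 18×40 + 16×30 = 1850.

1850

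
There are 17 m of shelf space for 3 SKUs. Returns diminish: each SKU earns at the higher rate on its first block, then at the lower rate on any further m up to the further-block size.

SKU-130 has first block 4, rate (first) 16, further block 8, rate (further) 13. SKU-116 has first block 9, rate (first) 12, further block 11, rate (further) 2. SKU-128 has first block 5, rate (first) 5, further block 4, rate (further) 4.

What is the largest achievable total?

228

Rank every tier by rate: SKU-130/tier1 16 > SKU-130/tier2 13 > SKU-116/tier1 12 > SKU-128/tier1 5 > SKU-128/tier2 4 > SKU-116/tier2 2.
SKU-130 tier1 at 16: fill all 4 ; 13 left.
Fill SKU-130 tier2 block (8 at 13) ; 5 left.
SKU-116 tier1 at 12: only 5 left, fill 5.
Total = 16×4 + 13×8 + 12×5 = 228.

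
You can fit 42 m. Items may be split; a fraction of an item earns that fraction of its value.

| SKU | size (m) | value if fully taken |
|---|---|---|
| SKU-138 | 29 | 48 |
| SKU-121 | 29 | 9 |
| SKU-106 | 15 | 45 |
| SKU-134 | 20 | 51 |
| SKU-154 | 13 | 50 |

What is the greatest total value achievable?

130.7

Sort by value density: SKU-154 50/13≈3.85, SKU-106 45/15≈3, SKU-134 51/20≈2.55, SKU-138 48/29≈1.66, SKU-121 9/29≈0.31.
SKU-154: take in full, 13 m for value 50 → 29 left.
Take all of SKU-106 (15 m, value 45) → 14 m left.
14 m left: a 14/20 share of SKU-134 gives 51×14/20 = 35.7.
Total value = 130.7.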